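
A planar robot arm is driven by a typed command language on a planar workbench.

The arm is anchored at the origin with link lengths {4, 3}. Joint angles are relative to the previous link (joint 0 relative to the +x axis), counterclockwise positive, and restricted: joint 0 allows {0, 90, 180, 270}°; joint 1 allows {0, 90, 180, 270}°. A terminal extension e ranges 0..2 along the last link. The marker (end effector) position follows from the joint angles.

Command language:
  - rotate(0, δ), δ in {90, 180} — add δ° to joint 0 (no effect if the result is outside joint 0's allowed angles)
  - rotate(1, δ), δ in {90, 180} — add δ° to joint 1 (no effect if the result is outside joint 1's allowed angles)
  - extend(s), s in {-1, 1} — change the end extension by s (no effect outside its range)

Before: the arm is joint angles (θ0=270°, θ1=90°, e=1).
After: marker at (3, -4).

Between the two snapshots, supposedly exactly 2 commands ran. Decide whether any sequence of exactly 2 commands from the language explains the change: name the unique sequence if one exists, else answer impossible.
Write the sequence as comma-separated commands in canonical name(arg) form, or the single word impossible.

start: joint angles (θ0=270°, θ1=90°, e=1)
step 1 (extend(-1)): joint angles (θ0=270°, θ1=90°, e=0)
step 2 (extend(-1)): joint angles (θ0=270°, θ1=90°, e=0)
all 36 alternatives checked — unique.

extend(-1), extend(-1)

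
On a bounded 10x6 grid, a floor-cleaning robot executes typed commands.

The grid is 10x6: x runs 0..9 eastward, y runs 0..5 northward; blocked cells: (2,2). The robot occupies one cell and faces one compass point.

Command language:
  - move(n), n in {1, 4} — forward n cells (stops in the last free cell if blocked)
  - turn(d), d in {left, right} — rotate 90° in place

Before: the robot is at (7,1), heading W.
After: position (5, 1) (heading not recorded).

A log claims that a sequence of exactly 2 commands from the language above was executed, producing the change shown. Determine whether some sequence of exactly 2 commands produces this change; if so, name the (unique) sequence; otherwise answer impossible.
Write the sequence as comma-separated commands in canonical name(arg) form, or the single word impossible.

move(1), move(1)

t0: at (7,1), heading W
t=1 move(1) ⇒ at (6,1), heading W
t=2 move(1) ⇒ at (5,1), heading W
no rival 2-sequence matches.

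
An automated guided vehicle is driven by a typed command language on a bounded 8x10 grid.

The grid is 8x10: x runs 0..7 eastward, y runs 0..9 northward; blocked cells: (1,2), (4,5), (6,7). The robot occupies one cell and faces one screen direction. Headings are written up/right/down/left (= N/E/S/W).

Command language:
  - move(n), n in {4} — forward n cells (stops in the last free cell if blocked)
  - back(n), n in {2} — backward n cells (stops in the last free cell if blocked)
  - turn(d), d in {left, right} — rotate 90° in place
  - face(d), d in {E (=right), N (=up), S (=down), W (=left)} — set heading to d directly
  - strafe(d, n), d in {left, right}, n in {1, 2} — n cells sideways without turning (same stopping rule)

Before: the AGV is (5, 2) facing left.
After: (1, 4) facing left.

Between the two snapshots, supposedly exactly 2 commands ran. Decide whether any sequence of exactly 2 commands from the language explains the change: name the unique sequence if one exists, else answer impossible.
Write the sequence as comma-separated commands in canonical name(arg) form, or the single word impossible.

key: running move(4) before strafe(right, 2) would end elsewhere — order is forced
t0: (5, 2) facing left
1. strafe(right, 2) → (5, 4) facing left
2. move(4) → (1, 4) facing left
no other 2-command option fits: unique.

strafe(right, 2), move(4)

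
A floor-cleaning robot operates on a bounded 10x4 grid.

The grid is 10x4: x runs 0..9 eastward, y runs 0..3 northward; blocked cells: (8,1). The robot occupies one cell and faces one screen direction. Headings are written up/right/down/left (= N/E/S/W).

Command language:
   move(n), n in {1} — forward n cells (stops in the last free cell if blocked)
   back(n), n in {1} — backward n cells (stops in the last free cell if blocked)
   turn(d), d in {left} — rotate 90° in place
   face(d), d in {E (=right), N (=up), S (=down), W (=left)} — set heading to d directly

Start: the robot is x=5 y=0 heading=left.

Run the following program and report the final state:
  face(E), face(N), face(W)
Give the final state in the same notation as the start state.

x=5 y=0 heading=left

initial: x=5 y=0 heading=left
1. face(E) → x=5 y=0 heading=right
2. face(N) → x=5 y=0 heading=up
3. face(W) → x=5 y=0 heading=left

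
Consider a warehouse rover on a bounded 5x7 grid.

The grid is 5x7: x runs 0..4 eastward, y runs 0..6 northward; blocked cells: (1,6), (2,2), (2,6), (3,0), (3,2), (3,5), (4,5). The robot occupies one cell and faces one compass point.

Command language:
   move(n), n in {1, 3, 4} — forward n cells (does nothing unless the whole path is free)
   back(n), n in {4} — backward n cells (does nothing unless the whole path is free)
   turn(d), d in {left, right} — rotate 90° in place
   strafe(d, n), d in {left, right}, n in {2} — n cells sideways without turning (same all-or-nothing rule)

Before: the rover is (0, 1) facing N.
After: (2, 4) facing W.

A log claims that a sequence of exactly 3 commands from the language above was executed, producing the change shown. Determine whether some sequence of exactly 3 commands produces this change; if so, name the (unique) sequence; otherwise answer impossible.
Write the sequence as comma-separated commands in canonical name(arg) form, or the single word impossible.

move(3), strafe(right, 2), turn(left)

key: cell and facing (now W) both changed — the 3 commands mix motion and turning
t0: (0, 1) facing N
[1] after move(3): (0, 4) facing N
[2] after strafe(right, 2): (2, 4) facing N
[3] after turn(left): (2, 4) facing W
all 512 alternatives checked — unique.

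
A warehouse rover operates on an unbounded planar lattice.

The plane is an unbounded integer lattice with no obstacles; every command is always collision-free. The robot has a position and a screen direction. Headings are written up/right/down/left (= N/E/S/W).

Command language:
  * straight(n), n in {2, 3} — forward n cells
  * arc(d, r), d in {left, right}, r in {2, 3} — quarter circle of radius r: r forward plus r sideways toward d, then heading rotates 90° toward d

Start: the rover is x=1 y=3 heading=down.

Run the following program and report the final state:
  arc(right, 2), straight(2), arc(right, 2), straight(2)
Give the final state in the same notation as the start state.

x=-5 y=5 heading=up

t0: x=1 y=3 heading=down
1. arc(right, 2) → x=-1 y=1 heading=left
2. straight(2) → x=-3 y=1 heading=left
3. arc(right, 2) → x=-5 y=3 heading=up
4. straight(2) → x=-5 y=5 heading=up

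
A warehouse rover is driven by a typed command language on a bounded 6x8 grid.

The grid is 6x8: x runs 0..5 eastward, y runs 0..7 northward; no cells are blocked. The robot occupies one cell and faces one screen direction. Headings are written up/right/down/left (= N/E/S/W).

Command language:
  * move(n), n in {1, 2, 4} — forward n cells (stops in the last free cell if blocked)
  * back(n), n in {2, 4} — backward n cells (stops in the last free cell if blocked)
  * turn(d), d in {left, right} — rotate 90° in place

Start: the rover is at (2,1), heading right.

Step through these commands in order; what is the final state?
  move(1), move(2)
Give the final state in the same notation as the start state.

begin: at (2,1), heading right
1. move(1) → at (3,1), heading right
2. move(2) → at (5,1), heading right

at (5,1), heading right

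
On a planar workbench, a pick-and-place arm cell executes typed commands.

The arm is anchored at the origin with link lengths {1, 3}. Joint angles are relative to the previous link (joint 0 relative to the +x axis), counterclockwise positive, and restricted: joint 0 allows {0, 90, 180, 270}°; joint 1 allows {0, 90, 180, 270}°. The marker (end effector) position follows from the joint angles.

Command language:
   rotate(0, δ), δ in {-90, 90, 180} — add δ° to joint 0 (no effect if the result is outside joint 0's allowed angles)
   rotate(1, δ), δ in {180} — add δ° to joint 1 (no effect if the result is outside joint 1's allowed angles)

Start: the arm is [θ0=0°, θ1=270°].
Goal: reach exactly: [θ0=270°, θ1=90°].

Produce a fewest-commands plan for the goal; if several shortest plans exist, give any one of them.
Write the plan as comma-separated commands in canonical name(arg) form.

begin: [θ0=0°, θ1=270°]
step 1 (rotate(0, -90)): [θ0=270°, θ1=270°]
step 2 (rotate(1, 180)): [θ0=270°, θ1=90°]
shorter routes all fall short; 2 is best.

rotate(0, -90), rotate(1, 180)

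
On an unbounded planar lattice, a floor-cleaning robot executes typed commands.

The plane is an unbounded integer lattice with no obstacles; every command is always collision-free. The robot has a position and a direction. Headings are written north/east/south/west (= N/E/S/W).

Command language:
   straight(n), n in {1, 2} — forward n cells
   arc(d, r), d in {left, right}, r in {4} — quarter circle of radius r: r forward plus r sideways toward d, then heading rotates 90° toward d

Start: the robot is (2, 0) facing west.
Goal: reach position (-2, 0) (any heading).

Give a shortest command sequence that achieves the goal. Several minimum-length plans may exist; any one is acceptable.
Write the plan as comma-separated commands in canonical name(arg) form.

straight(2), straight(2)

initial: (2, 0) facing west
step 1 (straight(2)): (0, 0) facing west
step 2 (straight(2)): (-2, 0) facing west
shorter routes all fall short; 2 is best.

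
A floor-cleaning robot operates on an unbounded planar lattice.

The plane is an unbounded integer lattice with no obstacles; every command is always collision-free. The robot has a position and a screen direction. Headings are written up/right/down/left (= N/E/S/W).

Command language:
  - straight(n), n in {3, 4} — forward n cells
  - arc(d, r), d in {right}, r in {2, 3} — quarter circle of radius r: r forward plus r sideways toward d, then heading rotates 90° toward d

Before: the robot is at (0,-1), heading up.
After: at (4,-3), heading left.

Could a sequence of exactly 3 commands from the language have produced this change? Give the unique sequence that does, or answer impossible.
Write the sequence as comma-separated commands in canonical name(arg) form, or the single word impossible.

key: cell and facing (now W) both changed — the 3 commands mix motion and turning
start: at (0,-1), heading up
[1] after arc(right, 3): at (3,2), heading right
[2] after arc(right, 3): at (6,-1), heading down
[3] after arc(right, 2): at (4,-3), heading left
all 64 alternatives checked — unique.

arc(right, 3), arc(right, 3), arc(right, 2)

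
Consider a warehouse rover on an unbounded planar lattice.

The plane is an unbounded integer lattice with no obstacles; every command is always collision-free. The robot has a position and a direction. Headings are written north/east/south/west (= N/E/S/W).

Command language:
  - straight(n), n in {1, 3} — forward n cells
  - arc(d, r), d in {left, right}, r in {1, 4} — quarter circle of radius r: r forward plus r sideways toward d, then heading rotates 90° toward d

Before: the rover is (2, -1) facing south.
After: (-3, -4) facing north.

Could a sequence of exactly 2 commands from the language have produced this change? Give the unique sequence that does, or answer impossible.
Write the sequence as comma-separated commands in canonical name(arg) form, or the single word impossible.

arc(right, 4), arc(right, 1)

key: running arc(right, 1) before arc(right, 4) would end elsewhere — order is forced
begin: (2, -1) facing south
1. arc(right, 4) → (-2, -5) facing west
2. arc(right, 1) → (-3, -4) facing north
no rival 2-sequence matches.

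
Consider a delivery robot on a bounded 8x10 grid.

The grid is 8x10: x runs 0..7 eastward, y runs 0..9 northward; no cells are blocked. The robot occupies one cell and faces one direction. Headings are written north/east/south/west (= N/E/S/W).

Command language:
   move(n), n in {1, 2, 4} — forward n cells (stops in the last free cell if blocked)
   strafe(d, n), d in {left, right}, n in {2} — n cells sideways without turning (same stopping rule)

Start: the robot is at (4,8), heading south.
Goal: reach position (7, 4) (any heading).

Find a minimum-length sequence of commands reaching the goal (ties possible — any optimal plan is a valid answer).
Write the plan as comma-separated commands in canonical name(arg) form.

begin: at (4,8), heading south
[1] after move(4): at (4,4), heading south
[2] after strafe(left, 2): at (6,4), heading south
[3] after strafe(left, 2): at (7,4), heading south
minimal: 3 command(s), checked below 3.

move(4), strafe(left, 2), strafe(left, 2)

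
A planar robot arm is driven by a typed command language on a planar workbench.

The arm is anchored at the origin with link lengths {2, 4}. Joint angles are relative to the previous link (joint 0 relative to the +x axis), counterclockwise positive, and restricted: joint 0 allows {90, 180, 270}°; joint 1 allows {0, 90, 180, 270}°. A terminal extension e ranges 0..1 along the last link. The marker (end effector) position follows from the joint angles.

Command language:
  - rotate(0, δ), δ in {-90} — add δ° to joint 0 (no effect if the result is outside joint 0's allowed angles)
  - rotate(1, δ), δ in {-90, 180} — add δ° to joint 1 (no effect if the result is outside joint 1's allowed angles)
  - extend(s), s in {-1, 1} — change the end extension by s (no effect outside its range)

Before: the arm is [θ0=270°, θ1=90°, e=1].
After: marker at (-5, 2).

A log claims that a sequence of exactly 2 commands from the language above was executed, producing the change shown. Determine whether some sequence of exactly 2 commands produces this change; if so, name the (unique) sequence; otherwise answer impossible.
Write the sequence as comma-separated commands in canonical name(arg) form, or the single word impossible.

rotate(0, -90), rotate(0, -90)

from: [θ0=270°, θ1=90°, e=1]
[1] after rotate(0, -90): [θ0=180°, θ1=90°, e=1]
[2] after rotate(0, -90): [θ0=90°, θ1=90°, e=1]
no other 2-command option fits: unique.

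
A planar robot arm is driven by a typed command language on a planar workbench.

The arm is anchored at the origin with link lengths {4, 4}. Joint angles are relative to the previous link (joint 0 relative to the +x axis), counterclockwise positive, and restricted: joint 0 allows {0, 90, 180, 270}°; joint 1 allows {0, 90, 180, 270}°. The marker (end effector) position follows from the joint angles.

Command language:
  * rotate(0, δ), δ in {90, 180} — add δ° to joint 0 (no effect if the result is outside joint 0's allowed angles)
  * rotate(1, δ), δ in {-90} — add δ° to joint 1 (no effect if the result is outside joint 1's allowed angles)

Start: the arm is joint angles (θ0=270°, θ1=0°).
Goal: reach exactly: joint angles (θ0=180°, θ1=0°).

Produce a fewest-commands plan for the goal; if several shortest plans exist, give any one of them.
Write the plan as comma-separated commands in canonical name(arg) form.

rotate(0, 90), rotate(0, 180)

from: joint angles (θ0=270°, θ1=0°)
t=1 rotate(0, 90) ⇒ joint angles (θ0=0°, θ1=0°)
t=2 rotate(0, 180) ⇒ joint angles (θ0=180°, θ1=0°)
minimal: 2 command(s), checked below 2.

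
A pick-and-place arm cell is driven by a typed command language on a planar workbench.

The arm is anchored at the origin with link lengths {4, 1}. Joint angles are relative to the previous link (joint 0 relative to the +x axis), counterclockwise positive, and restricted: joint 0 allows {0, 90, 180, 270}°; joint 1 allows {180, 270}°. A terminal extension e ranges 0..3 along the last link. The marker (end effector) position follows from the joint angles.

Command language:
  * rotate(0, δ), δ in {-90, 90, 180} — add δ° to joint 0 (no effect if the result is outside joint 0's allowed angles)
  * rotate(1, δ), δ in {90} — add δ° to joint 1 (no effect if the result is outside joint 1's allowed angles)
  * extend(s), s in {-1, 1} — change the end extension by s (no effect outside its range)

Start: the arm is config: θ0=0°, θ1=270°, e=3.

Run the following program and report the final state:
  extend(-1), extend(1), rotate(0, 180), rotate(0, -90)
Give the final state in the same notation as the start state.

config: θ0=90°, θ1=270°, e=3

from: config: θ0=0°, θ1=270°, e=3
1. extend(-1) → config: θ0=0°, θ1=270°, e=2
2. extend(1) → config: θ0=0°, θ1=270°, e=3
3. rotate(0, 180) → config: θ0=180°, θ1=270°, e=3
4. rotate(0, -90) → config: θ0=90°, θ1=270°, e=3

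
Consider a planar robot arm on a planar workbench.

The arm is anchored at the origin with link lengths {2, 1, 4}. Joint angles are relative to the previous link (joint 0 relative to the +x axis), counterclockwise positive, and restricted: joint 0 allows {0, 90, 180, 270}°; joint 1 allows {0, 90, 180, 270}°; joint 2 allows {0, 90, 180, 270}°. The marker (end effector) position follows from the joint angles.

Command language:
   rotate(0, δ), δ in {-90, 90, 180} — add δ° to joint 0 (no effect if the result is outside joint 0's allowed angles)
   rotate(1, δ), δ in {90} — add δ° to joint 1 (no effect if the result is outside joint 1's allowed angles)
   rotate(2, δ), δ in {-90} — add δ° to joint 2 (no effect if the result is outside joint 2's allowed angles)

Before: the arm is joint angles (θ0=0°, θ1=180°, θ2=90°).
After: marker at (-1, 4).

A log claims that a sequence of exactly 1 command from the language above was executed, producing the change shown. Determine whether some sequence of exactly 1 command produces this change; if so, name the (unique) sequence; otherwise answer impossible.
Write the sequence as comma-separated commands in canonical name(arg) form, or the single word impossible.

start: joint angles (θ0=0°, θ1=180°, θ2=90°)
[1] after rotate(0, 180): joint angles (θ0=180°, θ1=180°, θ2=90°)
no other 1-command option fits: unique.

rotate(0, 180)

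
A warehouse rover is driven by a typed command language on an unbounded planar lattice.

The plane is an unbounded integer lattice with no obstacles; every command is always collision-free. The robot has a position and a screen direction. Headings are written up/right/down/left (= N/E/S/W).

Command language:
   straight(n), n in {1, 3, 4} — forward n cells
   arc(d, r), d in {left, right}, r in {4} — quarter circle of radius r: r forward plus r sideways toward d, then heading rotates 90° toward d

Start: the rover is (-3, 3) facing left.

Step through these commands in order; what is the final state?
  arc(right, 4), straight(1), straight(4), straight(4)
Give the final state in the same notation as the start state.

(-7, 16) facing up

start: (-3, 3) facing left
t=1 arc(right, 4) ⇒ (-7, 7) facing up
t=2 straight(1) ⇒ (-7, 8) facing up
t=3 straight(4) ⇒ (-7, 12) facing up
t=4 straight(4) ⇒ (-7, 16) facing up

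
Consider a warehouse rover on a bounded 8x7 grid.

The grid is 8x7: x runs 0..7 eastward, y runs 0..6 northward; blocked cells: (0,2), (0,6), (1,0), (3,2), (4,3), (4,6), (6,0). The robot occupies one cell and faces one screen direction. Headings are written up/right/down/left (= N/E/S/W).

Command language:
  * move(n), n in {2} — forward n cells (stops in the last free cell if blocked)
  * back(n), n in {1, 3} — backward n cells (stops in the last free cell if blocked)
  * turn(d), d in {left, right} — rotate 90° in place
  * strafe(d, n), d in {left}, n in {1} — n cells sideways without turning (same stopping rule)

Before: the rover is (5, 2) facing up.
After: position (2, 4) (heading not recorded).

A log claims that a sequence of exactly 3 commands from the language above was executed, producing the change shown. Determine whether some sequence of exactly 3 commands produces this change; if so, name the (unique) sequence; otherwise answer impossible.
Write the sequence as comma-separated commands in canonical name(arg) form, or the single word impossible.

move(2), turn(right), back(3)

key: running back(3) before move(2) would end elsewhere — order is forced
from: (5, 2) facing up
1. move(2) → (5, 4) facing up
2. turn(right) → (5, 4) facing right
3. back(3) → (2, 4) facing right
all 216 alternatives checked — unique.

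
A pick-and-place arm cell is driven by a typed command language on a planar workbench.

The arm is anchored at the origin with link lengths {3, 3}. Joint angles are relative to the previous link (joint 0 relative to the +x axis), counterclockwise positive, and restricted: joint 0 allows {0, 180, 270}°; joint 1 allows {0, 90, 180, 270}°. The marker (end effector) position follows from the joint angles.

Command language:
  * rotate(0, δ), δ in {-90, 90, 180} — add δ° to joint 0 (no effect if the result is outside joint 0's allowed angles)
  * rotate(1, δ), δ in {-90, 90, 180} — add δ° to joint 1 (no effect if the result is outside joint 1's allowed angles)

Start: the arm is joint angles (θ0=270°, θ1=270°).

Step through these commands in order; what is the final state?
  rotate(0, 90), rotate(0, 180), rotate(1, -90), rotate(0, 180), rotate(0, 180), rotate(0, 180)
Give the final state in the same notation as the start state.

joint angles (θ0=0°, θ1=180°)

begin: joint angles (θ0=270°, θ1=270°)
step 1 (rotate(0, 90)): joint angles (θ0=0°, θ1=270°)
step 2 (rotate(0, 180)): joint angles (θ0=180°, θ1=270°)
step 3 (rotate(1, -90)): joint angles (θ0=180°, θ1=180°)
step 4 (rotate(0, 180)): joint angles (θ0=0°, θ1=180°)
step 5 (rotate(0, 180)): joint angles (θ0=180°, θ1=180°)
step 6 (rotate(0, 180)): joint angles (θ0=0°, θ1=180°)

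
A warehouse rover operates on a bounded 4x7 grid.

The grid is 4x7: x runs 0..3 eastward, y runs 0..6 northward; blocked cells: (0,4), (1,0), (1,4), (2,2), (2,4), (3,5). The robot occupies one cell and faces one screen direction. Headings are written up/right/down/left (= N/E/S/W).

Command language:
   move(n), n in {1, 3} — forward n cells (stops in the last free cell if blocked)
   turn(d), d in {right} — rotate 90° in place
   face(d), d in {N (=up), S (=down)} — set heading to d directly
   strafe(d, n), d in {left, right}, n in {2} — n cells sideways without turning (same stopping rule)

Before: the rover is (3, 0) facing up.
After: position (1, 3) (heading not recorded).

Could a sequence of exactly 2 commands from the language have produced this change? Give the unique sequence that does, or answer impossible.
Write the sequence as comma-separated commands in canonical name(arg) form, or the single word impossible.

move(3), strafe(left, 2)

key: order matters: swapping move(3) and strafe(left, 2) lands elsewhere
begin: (3, 0) facing up
[1] after move(3): (3, 3) facing up
[2] after strafe(left, 2): (1, 3) facing up
uniquely the one of 49 2-step routes that fits.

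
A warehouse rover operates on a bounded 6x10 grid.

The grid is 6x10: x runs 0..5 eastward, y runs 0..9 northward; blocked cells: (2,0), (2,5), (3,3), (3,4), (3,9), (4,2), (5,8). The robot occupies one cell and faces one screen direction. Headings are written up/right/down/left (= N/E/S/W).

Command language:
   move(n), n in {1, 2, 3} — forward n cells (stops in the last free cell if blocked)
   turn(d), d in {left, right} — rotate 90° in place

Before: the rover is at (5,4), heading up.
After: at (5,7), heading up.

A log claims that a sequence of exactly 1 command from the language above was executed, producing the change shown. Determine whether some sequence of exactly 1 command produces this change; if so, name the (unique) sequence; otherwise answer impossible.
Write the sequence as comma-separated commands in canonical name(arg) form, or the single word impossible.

key: heading stays N — the single command does not turn
initial: at (5,4), heading up
t=1 move(3) ⇒ at (5,7), heading up
uniquely the one of 5 1-step routes that fits.

move(3)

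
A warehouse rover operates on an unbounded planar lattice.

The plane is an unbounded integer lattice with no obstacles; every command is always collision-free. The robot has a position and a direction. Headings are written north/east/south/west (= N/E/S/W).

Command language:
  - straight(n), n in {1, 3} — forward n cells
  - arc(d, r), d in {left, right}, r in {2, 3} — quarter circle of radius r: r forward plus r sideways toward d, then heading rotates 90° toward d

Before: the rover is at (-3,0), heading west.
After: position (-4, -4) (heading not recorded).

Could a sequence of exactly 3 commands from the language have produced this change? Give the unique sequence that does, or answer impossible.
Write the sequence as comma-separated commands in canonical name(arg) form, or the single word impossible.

straight(1), arc(left, 2), arc(left, 2)

key: order matters: swapping straight(1) and arc(left, 2) lands elsewhere
begin: at (-3,0), heading west
step 1 (straight(1)): at (-4,0), heading west
step 2 (arc(left, 2)): at (-6,-2), heading south
step 3 (arc(left, 2)): at (-4,-4), heading east
no other 3-command option fits: unique.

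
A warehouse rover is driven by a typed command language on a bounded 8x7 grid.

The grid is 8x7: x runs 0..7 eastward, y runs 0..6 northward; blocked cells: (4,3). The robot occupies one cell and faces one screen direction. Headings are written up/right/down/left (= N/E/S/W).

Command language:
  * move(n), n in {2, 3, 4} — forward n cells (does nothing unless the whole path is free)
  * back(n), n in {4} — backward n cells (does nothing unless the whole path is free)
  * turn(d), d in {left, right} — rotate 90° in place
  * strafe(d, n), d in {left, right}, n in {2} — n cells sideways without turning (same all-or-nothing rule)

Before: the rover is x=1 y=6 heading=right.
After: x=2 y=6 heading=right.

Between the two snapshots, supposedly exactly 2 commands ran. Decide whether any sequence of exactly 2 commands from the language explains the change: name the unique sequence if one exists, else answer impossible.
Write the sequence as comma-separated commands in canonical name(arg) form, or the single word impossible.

impossible

all 64 sequences checked — none match.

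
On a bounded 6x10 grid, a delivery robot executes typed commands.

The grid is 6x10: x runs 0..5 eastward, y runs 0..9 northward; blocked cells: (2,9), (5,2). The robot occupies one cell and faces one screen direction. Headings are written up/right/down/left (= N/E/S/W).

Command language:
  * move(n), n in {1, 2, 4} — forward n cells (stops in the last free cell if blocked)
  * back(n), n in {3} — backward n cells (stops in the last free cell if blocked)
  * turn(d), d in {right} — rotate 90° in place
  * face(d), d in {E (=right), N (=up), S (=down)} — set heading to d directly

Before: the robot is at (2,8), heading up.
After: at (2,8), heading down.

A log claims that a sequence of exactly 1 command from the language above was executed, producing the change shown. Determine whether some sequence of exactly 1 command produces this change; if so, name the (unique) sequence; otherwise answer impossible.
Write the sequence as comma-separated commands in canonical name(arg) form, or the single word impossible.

face(S)

key: (2,8) unchanged — the single command moves nothing
initial: at (2,8), heading up
[1] after face(S): at (2,8), heading down
all 8 alternatives checked — unique.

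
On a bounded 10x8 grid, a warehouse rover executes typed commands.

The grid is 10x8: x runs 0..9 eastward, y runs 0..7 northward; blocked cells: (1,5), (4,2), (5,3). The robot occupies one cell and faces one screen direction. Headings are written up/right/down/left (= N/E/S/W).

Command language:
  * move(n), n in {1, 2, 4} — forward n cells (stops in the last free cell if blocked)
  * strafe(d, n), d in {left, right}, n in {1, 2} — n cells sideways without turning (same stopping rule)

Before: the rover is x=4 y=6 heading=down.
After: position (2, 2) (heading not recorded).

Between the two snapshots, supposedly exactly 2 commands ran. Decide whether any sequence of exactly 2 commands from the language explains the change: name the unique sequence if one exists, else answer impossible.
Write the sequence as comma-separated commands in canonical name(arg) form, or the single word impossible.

key: running move(4) before strafe(right, 2) would end elsewhere — order is forced
start: x=4 y=6 heading=down
step 1 (strafe(right, 2)): x=2 y=6 heading=down
step 2 (move(4)): x=2 y=2 heading=down
no other 2-command option fits: unique.

strafe(right, 2), move(4)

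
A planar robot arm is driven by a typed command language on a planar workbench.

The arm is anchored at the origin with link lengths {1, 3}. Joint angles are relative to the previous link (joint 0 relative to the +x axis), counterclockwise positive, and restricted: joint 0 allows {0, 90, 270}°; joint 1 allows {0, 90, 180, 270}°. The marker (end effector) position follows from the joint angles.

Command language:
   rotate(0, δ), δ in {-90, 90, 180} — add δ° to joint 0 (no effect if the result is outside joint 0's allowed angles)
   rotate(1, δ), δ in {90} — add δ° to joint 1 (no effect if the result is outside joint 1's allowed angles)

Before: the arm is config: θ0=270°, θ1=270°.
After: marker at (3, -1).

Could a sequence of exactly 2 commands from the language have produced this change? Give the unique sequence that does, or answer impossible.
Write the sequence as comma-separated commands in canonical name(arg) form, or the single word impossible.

from: config: θ0=270°, θ1=270°
t=1 rotate(1, 90) ⇒ config: θ0=270°, θ1=0°
t=2 rotate(1, 90) ⇒ config: θ0=270°, θ1=90°
no other 2-command option fits: unique.

rotate(1, 90), rotate(1, 90)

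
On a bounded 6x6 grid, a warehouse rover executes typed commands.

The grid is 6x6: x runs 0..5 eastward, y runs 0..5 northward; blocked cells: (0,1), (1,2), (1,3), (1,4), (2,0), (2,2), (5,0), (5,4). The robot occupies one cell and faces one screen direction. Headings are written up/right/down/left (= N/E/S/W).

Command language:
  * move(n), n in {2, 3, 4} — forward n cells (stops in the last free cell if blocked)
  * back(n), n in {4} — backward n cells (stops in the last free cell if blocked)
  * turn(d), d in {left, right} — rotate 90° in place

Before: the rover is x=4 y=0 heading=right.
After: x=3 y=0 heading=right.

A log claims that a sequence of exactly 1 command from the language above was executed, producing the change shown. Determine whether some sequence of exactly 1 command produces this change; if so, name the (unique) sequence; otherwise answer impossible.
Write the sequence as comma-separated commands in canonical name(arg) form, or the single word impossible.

back(4)

key: heading stays E — the single command does not turn
begin: x=4 y=0 heading=right
t=1 back(4) ⇒ x=3 y=0 heading=right
no other 1-command option fits: unique.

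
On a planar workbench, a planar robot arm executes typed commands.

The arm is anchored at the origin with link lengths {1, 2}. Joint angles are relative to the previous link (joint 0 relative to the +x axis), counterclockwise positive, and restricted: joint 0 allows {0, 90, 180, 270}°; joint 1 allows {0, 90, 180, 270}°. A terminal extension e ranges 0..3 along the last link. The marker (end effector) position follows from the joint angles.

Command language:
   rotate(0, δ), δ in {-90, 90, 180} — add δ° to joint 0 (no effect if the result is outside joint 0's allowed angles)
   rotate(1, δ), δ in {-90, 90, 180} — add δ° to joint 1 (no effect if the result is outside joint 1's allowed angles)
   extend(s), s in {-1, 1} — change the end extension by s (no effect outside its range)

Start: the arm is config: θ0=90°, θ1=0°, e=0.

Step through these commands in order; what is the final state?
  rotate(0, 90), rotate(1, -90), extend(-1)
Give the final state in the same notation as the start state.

config: θ0=180°, θ1=270°, e=0

from: config: θ0=90°, θ1=0°, e=0
step 1 (rotate(0, 90)): config: θ0=180°, θ1=0°, e=0
step 2 (rotate(1, -90)): config: θ0=180°, θ1=270°, e=0
step 3 (extend(-1)): config: θ0=180°, θ1=270°, e=0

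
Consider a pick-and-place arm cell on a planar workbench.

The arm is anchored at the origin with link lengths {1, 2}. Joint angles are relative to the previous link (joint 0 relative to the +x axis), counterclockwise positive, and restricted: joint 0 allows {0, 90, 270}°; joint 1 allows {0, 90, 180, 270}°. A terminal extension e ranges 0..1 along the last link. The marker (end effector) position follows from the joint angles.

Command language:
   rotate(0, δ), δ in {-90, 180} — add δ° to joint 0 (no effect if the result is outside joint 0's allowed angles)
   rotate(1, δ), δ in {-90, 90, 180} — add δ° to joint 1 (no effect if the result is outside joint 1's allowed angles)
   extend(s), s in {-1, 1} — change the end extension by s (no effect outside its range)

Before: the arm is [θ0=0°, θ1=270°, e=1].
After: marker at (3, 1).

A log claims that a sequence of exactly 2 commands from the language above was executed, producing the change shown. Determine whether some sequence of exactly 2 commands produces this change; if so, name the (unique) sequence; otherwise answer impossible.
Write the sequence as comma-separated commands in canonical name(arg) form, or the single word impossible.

key: order matters: swapping rotate(0, -90) and rotate(0, 180) lands elsewhere
t0: [θ0=0°, θ1=270°, e=1]
1. rotate(0, -90) → [θ0=270°, θ1=270°, e=1]
2. rotate(0, 180) → [θ0=90°, θ1=270°, e=1]
uniquely the one of 49 2-step routes that fits.

rotate(0, -90), rotate(0, 180)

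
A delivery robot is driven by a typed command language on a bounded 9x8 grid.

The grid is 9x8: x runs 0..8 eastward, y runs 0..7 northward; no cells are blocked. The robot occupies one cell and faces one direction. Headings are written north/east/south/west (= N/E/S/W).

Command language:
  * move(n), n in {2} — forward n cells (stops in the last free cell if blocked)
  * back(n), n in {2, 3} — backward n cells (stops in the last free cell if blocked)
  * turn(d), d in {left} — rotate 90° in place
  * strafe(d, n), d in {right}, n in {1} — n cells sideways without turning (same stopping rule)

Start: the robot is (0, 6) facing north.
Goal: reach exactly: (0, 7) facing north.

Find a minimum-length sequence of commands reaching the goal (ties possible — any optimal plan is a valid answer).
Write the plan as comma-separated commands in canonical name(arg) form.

start: (0, 6) facing north
[1] after move(2): (0, 7) facing north
shorter routes all fall short; 1 is best.

move(2)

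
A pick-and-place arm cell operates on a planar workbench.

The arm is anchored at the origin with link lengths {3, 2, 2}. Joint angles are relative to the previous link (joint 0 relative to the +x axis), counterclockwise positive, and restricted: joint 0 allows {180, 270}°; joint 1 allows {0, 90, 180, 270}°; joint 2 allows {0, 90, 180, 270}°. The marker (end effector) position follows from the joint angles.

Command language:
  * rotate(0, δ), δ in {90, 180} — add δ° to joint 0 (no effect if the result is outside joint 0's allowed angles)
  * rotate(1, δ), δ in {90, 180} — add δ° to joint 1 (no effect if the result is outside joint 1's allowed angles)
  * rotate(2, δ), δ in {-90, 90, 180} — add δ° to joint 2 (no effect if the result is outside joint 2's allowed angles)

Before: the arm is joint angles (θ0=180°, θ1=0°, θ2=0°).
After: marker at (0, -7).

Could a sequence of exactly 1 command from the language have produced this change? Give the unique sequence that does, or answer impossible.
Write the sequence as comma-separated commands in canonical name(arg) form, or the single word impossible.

t0: joint angles (θ0=180°, θ1=0°, θ2=0°)
t=1 rotate(0, 90) ⇒ joint angles (θ0=270°, θ1=0°, θ2=0°)
no rival 1-sequence matches.

rotate(0, 90)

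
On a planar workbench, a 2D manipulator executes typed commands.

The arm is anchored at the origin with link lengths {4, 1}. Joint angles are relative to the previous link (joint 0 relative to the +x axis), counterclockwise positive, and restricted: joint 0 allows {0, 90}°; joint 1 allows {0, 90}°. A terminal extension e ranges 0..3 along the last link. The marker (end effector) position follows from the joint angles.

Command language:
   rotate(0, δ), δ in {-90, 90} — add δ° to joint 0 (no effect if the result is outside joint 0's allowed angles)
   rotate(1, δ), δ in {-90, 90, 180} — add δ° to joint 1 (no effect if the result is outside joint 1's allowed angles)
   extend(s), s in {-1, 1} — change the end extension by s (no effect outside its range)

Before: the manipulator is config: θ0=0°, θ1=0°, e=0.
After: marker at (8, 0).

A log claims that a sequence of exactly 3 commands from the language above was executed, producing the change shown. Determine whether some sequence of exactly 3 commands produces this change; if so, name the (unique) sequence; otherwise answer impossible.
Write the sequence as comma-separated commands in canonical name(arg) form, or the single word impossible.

extend(1), extend(1), extend(1)

start: config: θ0=0°, θ1=0°, e=0
t=1 extend(1) ⇒ config: θ0=0°, θ1=0°, e=1
t=2 extend(1) ⇒ config: θ0=0°, θ1=0°, e=2
t=3 extend(1) ⇒ config: θ0=0°, θ1=0°, e=3
all 343 alternatives checked — unique.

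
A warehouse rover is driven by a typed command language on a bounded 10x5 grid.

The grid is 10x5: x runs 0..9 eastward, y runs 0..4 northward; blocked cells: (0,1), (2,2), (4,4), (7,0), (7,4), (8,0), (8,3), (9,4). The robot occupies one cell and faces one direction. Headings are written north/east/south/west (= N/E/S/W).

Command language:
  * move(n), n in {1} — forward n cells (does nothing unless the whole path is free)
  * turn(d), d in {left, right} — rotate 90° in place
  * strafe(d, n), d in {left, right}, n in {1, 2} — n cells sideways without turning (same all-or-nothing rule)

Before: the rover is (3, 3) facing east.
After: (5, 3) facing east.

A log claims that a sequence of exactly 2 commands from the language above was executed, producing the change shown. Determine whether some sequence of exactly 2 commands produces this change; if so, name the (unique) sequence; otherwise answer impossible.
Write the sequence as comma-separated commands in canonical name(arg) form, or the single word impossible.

move(1), move(1)

key: still facing E at the end — nothing in the sequence rotates
initial: (3, 3) facing east
1. move(1) → (4, 3) facing east
2. move(1) → (5, 3) facing east
no rival 2-sequence matches.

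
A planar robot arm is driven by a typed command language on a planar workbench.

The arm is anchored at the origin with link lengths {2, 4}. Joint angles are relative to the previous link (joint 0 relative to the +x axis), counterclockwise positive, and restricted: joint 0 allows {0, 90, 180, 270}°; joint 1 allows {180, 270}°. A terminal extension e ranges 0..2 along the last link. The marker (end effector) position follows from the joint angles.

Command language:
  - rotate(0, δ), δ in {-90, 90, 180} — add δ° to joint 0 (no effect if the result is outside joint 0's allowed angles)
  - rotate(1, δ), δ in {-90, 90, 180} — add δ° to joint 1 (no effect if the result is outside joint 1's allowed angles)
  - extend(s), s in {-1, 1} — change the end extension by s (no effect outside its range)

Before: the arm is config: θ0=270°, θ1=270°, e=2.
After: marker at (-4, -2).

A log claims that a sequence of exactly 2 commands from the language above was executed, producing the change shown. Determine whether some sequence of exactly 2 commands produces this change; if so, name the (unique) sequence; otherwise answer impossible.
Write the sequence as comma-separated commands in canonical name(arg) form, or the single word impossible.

extend(-1), extend(-1)

begin: config: θ0=270°, θ1=270°, e=2
1. extend(-1) → config: θ0=270°, θ1=270°, e=1
2. extend(-1) → config: θ0=270°, θ1=270°, e=0
no rival 2-sequence matches.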